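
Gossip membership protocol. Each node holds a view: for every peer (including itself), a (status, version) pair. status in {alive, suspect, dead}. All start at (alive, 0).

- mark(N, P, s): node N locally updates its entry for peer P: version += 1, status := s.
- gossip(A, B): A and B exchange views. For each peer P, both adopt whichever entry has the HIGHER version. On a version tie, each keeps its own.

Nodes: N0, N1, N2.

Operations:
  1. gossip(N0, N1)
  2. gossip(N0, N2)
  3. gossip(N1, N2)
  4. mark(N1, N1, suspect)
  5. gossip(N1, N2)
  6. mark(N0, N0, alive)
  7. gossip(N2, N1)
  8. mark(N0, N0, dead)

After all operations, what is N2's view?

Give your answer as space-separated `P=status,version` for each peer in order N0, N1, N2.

Op 1: gossip N0<->N1 -> N0.N0=(alive,v0) N0.N1=(alive,v0) N0.N2=(alive,v0) | N1.N0=(alive,v0) N1.N1=(alive,v0) N1.N2=(alive,v0)
Op 2: gossip N0<->N2 -> N0.N0=(alive,v0) N0.N1=(alive,v0) N0.N2=(alive,v0) | N2.N0=(alive,v0) N2.N1=(alive,v0) N2.N2=(alive,v0)
Op 3: gossip N1<->N2 -> N1.N0=(alive,v0) N1.N1=(alive,v0) N1.N2=(alive,v0) | N2.N0=(alive,v0) N2.N1=(alive,v0) N2.N2=(alive,v0)
Op 4: N1 marks N1=suspect -> (suspect,v1)
Op 5: gossip N1<->N2 -> N1.N0=(alive,v0) N1.N1=(suspect,v1) N1.N2=(alive,v0) | N2.N0=(alive,v0) N2.N1=(suspect,v1) N2.N2=(alive,v0)
Op 6: N0 marks N0=alive -> (alive,v1)
Op 7: gossip N2<->N1 -> N2.N0=(alive,v0) N2.N1=(suspect,v1) N2.N2=(alive,v0) | N1.N0=(alive,v0) N1.N1=(suspect,v1) N1.N2=(alive,v0)
Op 8: N0 marks N0=dead -> (dead,v2)

Answer: N0=alive,0 N1=suspect,1 N2=alive,0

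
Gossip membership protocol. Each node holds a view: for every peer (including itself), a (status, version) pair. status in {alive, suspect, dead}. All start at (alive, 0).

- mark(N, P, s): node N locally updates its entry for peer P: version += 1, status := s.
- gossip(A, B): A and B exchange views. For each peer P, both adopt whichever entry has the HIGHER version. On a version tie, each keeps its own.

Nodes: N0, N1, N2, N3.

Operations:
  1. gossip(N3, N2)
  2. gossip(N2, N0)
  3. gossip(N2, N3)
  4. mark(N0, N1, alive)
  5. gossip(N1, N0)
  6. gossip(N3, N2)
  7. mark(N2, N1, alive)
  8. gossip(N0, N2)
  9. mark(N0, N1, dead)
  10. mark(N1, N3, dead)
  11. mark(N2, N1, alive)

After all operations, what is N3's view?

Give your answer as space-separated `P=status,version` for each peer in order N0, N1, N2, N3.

Op 1: gossip N3<->N2 -> N3.N0=(alive,v0) N3.N1=(alive,v0) N3.N2=(alive,v0) N3.N3=(alive,v0) | N2.N0=(alive,v0) N2.N1=(alive,v0) N2.N2=(alive,v0) N2.N3=(alive,v0)
Op 2: gossip N2<->N0 -> N2.N0=(alive,v0) N2.N1=(alive,v0) N2.N2=(alive,v0) N2.N3=(alive,v0) | N0.N0=(alive,v0) N0.N1=(alive,v0) N0.N2=(alive,v0) N0.N3=(alive,v0)
Op 3: gossip N2<->N3 -> N2.N0=(alive,v0) N2.N1=(alive,v0) N2.N2=(alive,v0) N2.N3=(alive,v0) | N3.N0=(alive,v0) N3.N1=(alive,v0) N3.N2=(alive,v0) N3.N3=(alive,v0)
Op 4: N0 marks N1=alive -> (alive,v1)
Op 5: gossip N1<->N0 -> N1.N0=(alive,v0) N1.N1=(alive,v1) N1.N2=(alive,v0) N1.N3=(alive,v0) | N0.N0=(alive,v0) N0.N1=(alive,v1) N0.N2=(alive,v0) N0.N3=(alive,v0)
Op 6: gossip N3<->N2 -> N3.N0=(alive,v0) N3.N1=(alive,v0) N3.N2=(alive,v0) N3.N3=(alive,v0) | N2.N0=(alive,v0) N2.N1=(alive,v0) N2.N2=(alive,v0) N2.N3=(alive,v0)
Op 7: N2 marks N1=alive -> (alive,v1)
Op 8: gossip N0<->N2 -> N0.N0=(alive,v0) N0.N1=(alive,v1) N0.N2=(alive,v0) N0.N3=(alive,v0) | N2.N0=(alive,v0) N2.N1=(alive,v1) N2.N2=(alive,v0) N2.N3=(alive,v0)
Op 9: N0 marks N1=dead -> (dead,v2)
Op 10: N1 marks N3=dead -> (dead,v1)
Op 11: N2 marks N1=alive -> (alive,v2)

Answer: N0=alive,0 N1=alive,0 N2=alive,0 N3=alive,0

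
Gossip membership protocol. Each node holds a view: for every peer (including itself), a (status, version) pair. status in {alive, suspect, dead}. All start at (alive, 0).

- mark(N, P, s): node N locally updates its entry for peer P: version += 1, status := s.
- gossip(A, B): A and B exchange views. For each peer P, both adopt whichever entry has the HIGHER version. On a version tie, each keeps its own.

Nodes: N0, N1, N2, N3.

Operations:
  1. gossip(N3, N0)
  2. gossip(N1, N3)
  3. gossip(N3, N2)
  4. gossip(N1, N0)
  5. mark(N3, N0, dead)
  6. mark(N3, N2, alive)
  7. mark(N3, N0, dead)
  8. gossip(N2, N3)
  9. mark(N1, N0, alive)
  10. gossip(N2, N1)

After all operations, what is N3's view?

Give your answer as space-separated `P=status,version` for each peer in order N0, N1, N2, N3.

Op 1: gossip N3<->N0 -> N3.N0=(alive,v0) N3.N1=(alive,v0) N3.N2=(alive,v0) N3.N3=(alive,v0) | N0.N0=(alive,v0) N0.N1=(alive,v0) N0.N2=(alive,v0) N0.N3=(alive,v0)
Op 2: gossip N1<->N3 -> N1.N0=(alive,v0) N1.N1=(alive,v0) N1.N2=(alive,v0) N1.N3=(alive,v0) | N3.N0=(alive,v0) N3.N1=(alive,v0) N3.N2=(alive,v0) N3.N3=(alive,v0)
Op 3: gossip N3<->N2 -> N3.N0=(alive,v0) N3.N1=(alive,v0) N3.N2=(alive,v0) N3.N3=(alive,v0) | N2.N0=(alive,v0) N2.N1=(alive,v0) N2.N2=(alive,v0) N2.N3=(alive,v0)
Op 4: gossip N1<->N0 -> N1.N0=(alive,v0) N1.N1=(alive,v0) N1.N2=(alive,v0) N1.N3=(alive,v0) | N0.N0=(alive,v0) N0.N1=(alive,v0) N0.N2=(alive,v0) N0.N3=(alive,v0)
Op 5: N3 marks N0=dead -> (dead,v1)
Op 6: N3 marks N2=alive -> (alive,v1)
Op 7: N3 marks N0=dead -> (dead,v2)
Op 8: gossip N2<->N3 -> N2.N0=(dead,v2) N2.N1=(alive,v0) N2.N2=(alive,v1) N2.N3=(alive,v0) | N3.N0=(dead,v2) N3.N1=(alive,v0) N3.N2=(alive,v1) N3.N3=(alive,v0)
Op 9: N1 marks N0=alive -> (alive,v1)
Op 10: gossip N2<->N1 -> N2.N0=(dead,v2) N2.N1=(alive,v0) N2.N2=(alive,v1) N2.N3=(alive,v0) | N1.N0=(dead,v2) N1.N1=(alive,v0) N1.N2=(alive,v1) N1.N3=(alive,v0)

Answer: N0=dead,2 N1=alive,0 N2=alive,1 N3=alive,0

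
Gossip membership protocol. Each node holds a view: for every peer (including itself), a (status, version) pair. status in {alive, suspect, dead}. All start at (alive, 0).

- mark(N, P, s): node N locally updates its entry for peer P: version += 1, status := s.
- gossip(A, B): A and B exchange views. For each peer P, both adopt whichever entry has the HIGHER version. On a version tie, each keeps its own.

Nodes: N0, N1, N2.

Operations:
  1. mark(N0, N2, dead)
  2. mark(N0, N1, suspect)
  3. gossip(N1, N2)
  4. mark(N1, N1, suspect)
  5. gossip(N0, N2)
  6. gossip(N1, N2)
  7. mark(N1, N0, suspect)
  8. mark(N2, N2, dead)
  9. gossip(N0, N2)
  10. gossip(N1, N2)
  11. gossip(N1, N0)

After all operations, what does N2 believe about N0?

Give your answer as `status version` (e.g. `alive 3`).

Op 1: N0 marks N2=dead -> (dead,v1)
Op 2: N0 marks N1=suspect -> (suspect,v1)
Op 3: gossip N1<->N2 -> N1.N0=(alive,v0) N1.N1=(alive,v0) N1.N2=(alive,v0) | N2.N0=(alive,v0) N2.N1=(alive,v0) N2.N2=(alive,v0)
Op 4: N1 marks N1=suspect -> (suspect,v1)
Op 5: gossip N0<->N2 -> N0.N0=(alive,v0) N0.N1=(suspect,v1) N0.N2=(dead,v1) | N2.N0=(alive,v0) N2.N1=(suspect,v1) N2.N2=(dead,v1)
Op 6: gossip N1<->N2 -> N1.N0=(alive,v0) N1.N1=(suspect,v1) N1.N2=(dead,v1) | N2.N0=(alive,v0) N2.N1=(suspect,v1) N2.N2=(dead,v1)
Op 7: N1 marks N0=suspect -> (suspect,v1)
Op 8: N2 marks N2=dead -> (dead,v2)
Op 9: gossip N0<->N2 -> N0.N0=(alive,v0) N0.N1=(suspect,v1) N0.N2=(dead,v2) | N2.N0=(alive,v0) N2.N1=(suspect,v1) N2.N2=(dead,v2)
Op 10: gossip N1<->N2 -> N1.N0=(suspect,v1) N1.N1=(suspect,v1) N1.N2=(dead,v2) | N2.N0=(suspect,v1) N2.N1=(suspect,v1) N2.N2=(dead,v2)
Op 11: gossip N1<->N0 -> N1.N0=(suspect,v1) N1.N1=(suspect,v1) N1.N2=(dead,v2) | N0.N0=(suspect,v1) N0.N1=(suspect,v1) N0.N2=(dead,v2)

Answer: suspect 1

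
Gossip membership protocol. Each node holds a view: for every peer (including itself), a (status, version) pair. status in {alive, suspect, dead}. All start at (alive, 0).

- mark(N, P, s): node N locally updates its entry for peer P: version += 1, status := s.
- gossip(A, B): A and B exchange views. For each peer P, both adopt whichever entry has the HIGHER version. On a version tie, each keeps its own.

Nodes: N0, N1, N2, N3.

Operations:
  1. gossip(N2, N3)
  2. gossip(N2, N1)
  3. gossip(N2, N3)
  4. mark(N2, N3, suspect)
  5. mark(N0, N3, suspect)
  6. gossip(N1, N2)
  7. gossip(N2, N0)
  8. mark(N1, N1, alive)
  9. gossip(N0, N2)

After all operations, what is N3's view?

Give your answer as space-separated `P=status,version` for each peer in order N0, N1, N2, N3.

Answer: N0=alive,0 N1=alive,0 N2=alive,0 N3=alive,0

Derivation:
Op 1: gossip N2<->N3 -> N2.N0=(alive,v0) N2.N1=(alive,v0) N2.N2=(alive,v0) N2.N3=(alive,v0) | N3.N0=(alive,v0) N3.N1=(alive,v0) N3.N2=(alive,v0) N3.N3=(alive,v0)
Op 2: gossip N2<->N1 -> N2.N0=(alive,v0) N2.N1=(alive,v0) N2.N2=(alive,v0) N2.N3=(alive,v0) | N1.N0=(alive,v0) N1.N1=(alive,v0) N1.N2=(alive,v0) N1.N3=(alive,v0)
Op 3: gossip N2<->N3 -> N2.N0=(alive,v0) N2.N1=(alive,v0) N2.N2=(alive,v0) N2.N3=(alive,v0) | N3.N0=(alive,v0) N3.N1=(alive,v0) N3.N2=(alive,v0) N3.N3=(alive,v0)
Op 4: N2 marks N3=suspect -> (suspect,v1)
Op 5: N0 marks N3=suspect -> (suspect,v1)
Op 6: gossip N1<->N2 -> N1.N0=(alive,v0) N1.N1=(alive,v0) N1.N2=(alive,v0) N1.N3=(suspect,v1) | N2.N0=(alive,v0) N2.N1=(alive,v0) N2.N2=(alive,v0) N2.N3=(suspect,v1)
Op 7: gossip N2<->N0 -> N2.N0=(alive,v0) N2.N1=(alive,v0) N2.N2=(alive,v0) N2.N3=(suspect,v1) | N0.N0=(alive,v0) N0.N1=(alive,v0) N0.N2=(alive,v0) N0.N3=(suspect,v1)
Op 8: N1 marks N1=alive -> (alive,v1)
Op 9: gossip N0<->N2 -> N0.N0=(alive,v0) N0.N1=(alive,v0) N0.N2=(alive,v0) N0.N3=(suspect,v1) | N2.N0=(alive,v0) N2.N1=(alive,v0) N2.N2=(alive,v0) N2.N3=(suspect,v1)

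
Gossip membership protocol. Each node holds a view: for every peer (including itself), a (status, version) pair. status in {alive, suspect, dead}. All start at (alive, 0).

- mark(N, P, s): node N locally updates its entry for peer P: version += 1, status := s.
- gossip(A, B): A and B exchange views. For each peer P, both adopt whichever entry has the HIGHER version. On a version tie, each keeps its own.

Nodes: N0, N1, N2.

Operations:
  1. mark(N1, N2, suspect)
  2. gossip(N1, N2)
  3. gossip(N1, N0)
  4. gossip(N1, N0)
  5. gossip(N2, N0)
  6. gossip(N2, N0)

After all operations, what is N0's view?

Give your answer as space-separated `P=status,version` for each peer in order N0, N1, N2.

Answer: N0=alive,0 N1=alive,0 N2=suspect,1

Derivation:
Op 1: N1 marks N2=suspect -> (suspect,v1)
Op 2: gossip N1<->N2 -> N1.N0=(alive,v0) N1.N1=(alive,v0) N1.N2=(suspect,v1) | N2.N0=(alive,v0) N2.N1=(alive,v0) N2.N2=(suspect,v1)
Op 3: gossip N1<->N0 -> N1.N0=(alive,v0) N1.N1=(alive,v0) N1.N2=(suspect,v1) | N0.N0=(alive,v0) N0.N1=(alive,v0) N0.N2=(suspect,v1)
Op 4: gossip N1<->N0 -> N1.N0=(alive,v0) N1.N1=(alive,v0) N1.N2=(suspect,v1) | N0.N0=(alive,v0) N0.N1=(alive,v0) N0.N2=(suspect,v1)
Op 5: gossip N2<->N0 -> N2.N0=(alive,v0) N2.N1=(alive,v0) N2.N2=(suspect,v1) | N0.N0=(alive,v0) N0.N1=(alive,v0) N0.N2=(suspect,v1)
Op 6: gossip N2<->N0 -> N2.N0=(alive,v0) N2.N1=(alive,v0) N2.N2=(suspect,v1) | N0.N0=(alive,v0) N0.N1=(alive,v0) N0.N2=(suspect,v1)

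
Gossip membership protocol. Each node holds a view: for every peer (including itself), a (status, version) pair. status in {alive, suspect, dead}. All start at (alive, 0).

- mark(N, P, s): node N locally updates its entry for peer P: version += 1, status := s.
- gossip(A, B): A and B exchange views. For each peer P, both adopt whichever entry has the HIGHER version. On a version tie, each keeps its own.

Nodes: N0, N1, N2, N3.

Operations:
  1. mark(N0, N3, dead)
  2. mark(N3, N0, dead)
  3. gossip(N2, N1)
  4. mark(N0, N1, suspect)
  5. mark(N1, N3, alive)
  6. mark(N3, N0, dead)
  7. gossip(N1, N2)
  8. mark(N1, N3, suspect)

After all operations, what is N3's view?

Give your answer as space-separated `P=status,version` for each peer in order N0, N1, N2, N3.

Op 1: N0 marks N3=dead -> (dead,v1)
Op 2: N3 marks N0=dead -> (dead,v1)
Op 3: gossip N2<->N1 -> N2.N0=(alive,v0) N2.N1=(alive,v0) N2.N2=(alive,v0) N2.N3=(alive,v0) | N1.N0=(alive,v0) N1.N1=(alive,v0) N1.N2=(alive,v0) N1.N3=(alive,v0)
Op 4: N0 marks N1=suspect -> (suspect,v1)
Op 5: N1 marks N3=alive -> (alive,v1)
Op 6: N3 marks N0=dead -> (dead,v2)
Op 7: gossip N1<->N2 -> N1.N0=(alive,v0) N1.N1=(alive,v0) N1.N2=(alive,v0) N1.N3=(alive,v1) | N2.N0=(alive,v0) N2.N1=(alive,v0) N2.N2=(alive,v0) N2.N3=(alive,v1)
Op 8: N1 marks N3=suspect -> (suspect,v2)

Answer: N0=dead,2 N1=alive,0 N2=alive,0 N3=alive,0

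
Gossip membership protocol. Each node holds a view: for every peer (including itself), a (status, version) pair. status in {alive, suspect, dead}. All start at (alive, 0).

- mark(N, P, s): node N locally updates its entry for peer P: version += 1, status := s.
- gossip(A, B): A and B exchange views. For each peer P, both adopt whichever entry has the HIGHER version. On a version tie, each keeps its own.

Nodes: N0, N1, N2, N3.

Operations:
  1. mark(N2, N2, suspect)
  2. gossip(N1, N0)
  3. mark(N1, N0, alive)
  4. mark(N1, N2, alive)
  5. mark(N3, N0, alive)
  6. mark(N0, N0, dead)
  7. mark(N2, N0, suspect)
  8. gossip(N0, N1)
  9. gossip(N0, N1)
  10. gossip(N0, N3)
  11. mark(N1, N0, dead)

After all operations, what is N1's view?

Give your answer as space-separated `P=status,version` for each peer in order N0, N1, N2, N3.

Op 1: N2 marks N2=suspect -> (suspect,v1)
Op 2: gossip N1<->N0 -> N1.N0=(alive,v0) N1.N1=(alive,v0) N1.N2=(alive,v0) N1.N3=(alive,v0) | N0.N0=(alive,v0) N0.N1=(alive,v0) N0.N2=(alive,v0) N0.N3=(alive,v0)
Op 3: N1 marks N0=alive -> (alive,v1)
Op 4: N1 marks N2=alive -> (alive,v1)
Op 5: N3 marks N0=alive -> (alive,v1)
Op 6: N0 marks N0=dead -> (dead,v1)
Op 7: N2 marks N0=suspect -> (suspect,v1)
Op 8: gossip N0<->N1 -> N0.N0=(dead,v1) N0.N1=(alive,v0) N0.N2=(alive,v1) N0.N3=(alive,v0) | N1.N0=(alive,v1) N1.N1=(alive,v0) N1.N2=(alive,v1) N1.N3=(alive,v0)
Op 9: gossip N0<->N1 -> N0.N0=(dead,v1) N0.N1=(alive,v0) N0.N2=(alive,v1) N0.N3=(alive,v0) | N1.N0=(alive,v1) N1.N1=(alive,v0) N1.N2=(alive,v1) N1.N3=(alive,v0)
Op 10: gossip N0<->N3 -> N0.N0=(dead,v1) N0.N1=(alive,v0) N0.N2=(alive,v1) N0.N3=(alive,v0) | N3.N0=(alive,v1) N3.N1=(alive,v0) N3.N2=(alive,v1) N3.N3=(alive,v0)
Op 11: N1 marks N0=dead -> (dead,v2)

Answer: N0=dead,2 N1=alive,0 N2=alive,1 N3=alive,0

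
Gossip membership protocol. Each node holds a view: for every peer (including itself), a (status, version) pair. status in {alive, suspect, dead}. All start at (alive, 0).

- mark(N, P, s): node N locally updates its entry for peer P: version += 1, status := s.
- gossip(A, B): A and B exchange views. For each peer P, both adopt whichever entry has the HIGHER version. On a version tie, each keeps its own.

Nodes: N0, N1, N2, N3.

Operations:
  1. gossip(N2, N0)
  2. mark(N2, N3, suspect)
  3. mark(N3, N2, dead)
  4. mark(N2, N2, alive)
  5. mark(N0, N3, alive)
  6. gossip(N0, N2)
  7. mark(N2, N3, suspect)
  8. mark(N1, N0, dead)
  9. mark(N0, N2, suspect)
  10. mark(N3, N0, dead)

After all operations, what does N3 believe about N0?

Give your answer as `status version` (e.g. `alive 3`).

Answer: dead 1

Derivation:
Op 1: gossip N2<->N0 -> N2.N0=(alive,v0) N2.N1=(alive,v0) N2.N2=(alive,v0) N2.N3=(alive,v0) | N0.N0=(alive,v0) N0.N1=(alive,v0) N0.N2=(alive,v0) N0.N3=(alive,v0)
Op 2: N2 marks N3=suspect -> (suspect,v1)
Op 3: N3 marks N2=dead -> (dead,v1)
Op 4: N2 marks N2=alive -> (alive,v1)
Op 5: N0 marks N3=alive -> (alive,v1)
Op 6: gossip N0<->N2 -> N0.N0=(alive,v0) N0.N1=(alive,v0) N0.N2=(alive,v1) N0.N3=(alive,v1) | N2.N0=(alive,v0) N2.N1=(alive,v0) N2.N2=(alive,v1) N2.N3=(suspect,v1)
Op 7: N2 marks N3=suspect -> (suspect,v2)
Op 8: N1 marks N0=dead -> (dead,v1)
Op 9: N0 marks N2=suspect -> (suspect,v2)
Op 10: N3 marks N0=dead -> (dead,v1)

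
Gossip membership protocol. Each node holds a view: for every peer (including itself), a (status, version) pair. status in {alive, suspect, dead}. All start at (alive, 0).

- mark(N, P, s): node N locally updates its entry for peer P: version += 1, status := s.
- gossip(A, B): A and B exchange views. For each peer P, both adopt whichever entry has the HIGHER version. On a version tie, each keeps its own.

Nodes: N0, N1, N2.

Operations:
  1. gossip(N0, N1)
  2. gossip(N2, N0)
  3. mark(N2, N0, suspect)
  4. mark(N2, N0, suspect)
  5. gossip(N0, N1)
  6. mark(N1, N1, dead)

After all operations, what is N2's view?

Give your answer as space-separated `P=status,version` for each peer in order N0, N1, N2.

Answer: N0=suspect,2 N1=alive,0 N2=alive,0

Derivation:
Op 1: gossip N0<->N1 -> N0.N0=(alive,v0) N0.N1=(alive,v0) N0.N2=(alive,v0) | N1.N0=(alive,v0) N1.N1=(alive,v0) N1.N2=(alive,v0)
Op 2: gossip N2<->N0 -> N2.N0=(alive,v0) N2.N1=(alive,v0) N2.N2=(alive,v0) | N0.N0=(alive,v0) N0.N1=(alive,v0) N0.N2=(alive,v0)
Op 3: N2 marks N0=suspect -> (suspect,v1)
Op 4: N2 marks N0=suspect -> (suspect,v2)
Op 5: gossip N0<->N1 -> N0.N0=(alive,v0) N0.N1=(alive,v0) N0.N2=(alive,v0) | N1.N0=(alive,v0) N1.N1=(alive,v0) N1.N2=(alive,v0)
Op 6: N1 marks N1=dead -> (dead,v1)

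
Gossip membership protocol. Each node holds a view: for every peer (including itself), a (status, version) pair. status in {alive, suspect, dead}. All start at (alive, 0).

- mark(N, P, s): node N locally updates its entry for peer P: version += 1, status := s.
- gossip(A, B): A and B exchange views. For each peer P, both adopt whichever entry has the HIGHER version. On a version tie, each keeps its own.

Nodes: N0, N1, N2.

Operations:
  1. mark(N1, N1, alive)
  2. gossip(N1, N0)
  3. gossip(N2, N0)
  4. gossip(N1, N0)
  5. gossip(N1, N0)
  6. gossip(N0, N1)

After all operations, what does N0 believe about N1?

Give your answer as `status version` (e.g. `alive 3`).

Op 1: N1 marks N1=alive -> (alive,v1)
Op 2: gossip N1<->N0 -> N1.N0=(alive,v0) N1.N1=(alive,v1) N1.N2=(alive,v0) | N0.N0=(alive,v0) N0.N1=(alive,v1) N0.N2=(alive,v0)
Op 3: gossip N2<->N0 -> N2.N0=(alive,v0) N2.N1=(alive,v1) N2.N2=(alive,v0) | N0.N0=(alive,v0) N0.N1=(alive,v1) N0.N2=(alive,v0)
Op 4: gossip N1<->N0 -> N1.N0=(alive,v0) N1.N1=(alive,v1) N1.N2=(alive,v0) | N0.N0=(alive,v0) N0.N1=(alive,v1) N0.N2=(alive,v0)
Op 5: gossip N1<->N0 -> N1.N0=(alive,v0) N1.N1=(alive,v1) N1.N2=(alive,v0) | N0.N0=(alive,v0) N0.N1=(alive,v1) N0.N2=(alive,v0)
Op 6: gossip N0<->N1 -> N0.N0=(alive,v0) N0.N1=(alive,v1) N0.N2=(alive,v0) | N1.N0=(alive,v0) N1.N1=(alive,v1) N1.N2=(alive,v0)

Answer: alive 1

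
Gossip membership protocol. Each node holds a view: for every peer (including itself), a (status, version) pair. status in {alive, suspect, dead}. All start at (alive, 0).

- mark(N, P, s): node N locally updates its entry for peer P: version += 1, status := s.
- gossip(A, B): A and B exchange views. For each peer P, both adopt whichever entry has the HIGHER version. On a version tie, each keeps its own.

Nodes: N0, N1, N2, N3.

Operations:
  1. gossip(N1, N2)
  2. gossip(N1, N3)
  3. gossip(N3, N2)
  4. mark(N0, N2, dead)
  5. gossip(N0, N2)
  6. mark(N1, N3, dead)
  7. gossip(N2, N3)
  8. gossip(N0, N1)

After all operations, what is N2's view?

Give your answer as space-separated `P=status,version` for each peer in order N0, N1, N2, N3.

Answer: N0=alive,0 N1=alive,0 N2=dead,1 N3=alive,0

Derivation:
Op 1: gossip N1<->N2 -> N1.N0=(alive,v0) N1.N1=(alive,v0) N1.N2=(alive,v0) N1.N3=(alive,v0) | N2.N0=(alive,v0) N2.N1=(alive,v0) N2.N2=(alive,v0) N2.N3=(alive,v0)
Op 2: gossip N1<->N3 -> N1.N0=(alive,v0) N1.N1=(alive,v0) N1.N2=(alive,v0) N1.N3=(alive,v0) | N3.N0=(alive,v0) N3.N1=(alive,v0) N3.N2=(alive,v0) N3.N3=(alive,v0)
Op 3: gossip N3<->N2 -> N3.N0=(alive,v0) N3.N1=(alive,v0) N3.N2=(alive,v0) N3.N3=(alive,v0) | N2.N0=(alive,v0) N2.N1=(alive,v0) N2.N2=(alive,v0) N2.N3=(alive,v0)
Op 4: N0 marks N2=dead -> (dead,v1)
Op 5: gossip N0<->N2 -> N0.N0=(alive,v0) N0.N1=(alive,v0) N0.N2=(dead,v1) N0.N3=(alive,v0) | N2.N0=(alive,v0) N2.N1=(alive,v0) N2.N2=(dead,v1) N2.N3=(alive,v0)
Op 6: N1 marks N3=dead -> (dead,v1)
Op 7: gossip N2<->N3 -> N2.N0=(alive,v0) N2.N1=(alive,v0) N2.N2=(dead,v1) N2.N3=(alive,v0) | N3.N0=(alive,v0) N3.N1=(alive,v0) N3.N2=(dead,v1) N3.N3=(alive,v0)
Op 8: gossip N0<->N1 -> N0.N0=(alive,v0) N0.N1=(alive,v0) N0.N2=(dead,v1) N0.N3=(dead,v1) | N1.N0=(alive,v0) N1.N1=(alive,v0) N1.N2=(dead,v1) N1.N3=(dead,v1)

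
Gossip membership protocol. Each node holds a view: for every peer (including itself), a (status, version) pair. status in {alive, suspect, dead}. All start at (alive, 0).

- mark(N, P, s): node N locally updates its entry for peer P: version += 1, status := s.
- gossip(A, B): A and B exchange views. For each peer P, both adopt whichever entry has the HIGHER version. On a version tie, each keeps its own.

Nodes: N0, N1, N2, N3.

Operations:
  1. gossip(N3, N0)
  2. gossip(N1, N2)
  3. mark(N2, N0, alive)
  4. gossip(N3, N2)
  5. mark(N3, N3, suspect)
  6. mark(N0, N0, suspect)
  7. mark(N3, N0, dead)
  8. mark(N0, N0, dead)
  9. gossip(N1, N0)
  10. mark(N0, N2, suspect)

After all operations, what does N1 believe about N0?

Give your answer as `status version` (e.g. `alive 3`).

Answer: dead 2

Derivation:
Op 1: gossip N3<->N0 -> N3.N0=(alive,v0) N3.N1=(alive,v0) N3.N2=(alive,v0) N3.N3=(alive,v0) | N0.N0=(alive,v0) N0.N1=(alive,v0) N0.N2=(alive,v0) N0.N3=(alive,v0)
Op 2: gossip N1<->N2 -> N1.N0=(alive,v0) N1.N1=(alive,v0) N1.N2=(alive,v0) N1.N3=(alive,v0) | N2.N0=(alive,v0) N2.N1=(alive,v0) N2.N2=(alive,v0) N2.N3=(alive,v0)
Op 3: N2 marks N0=alive -> (alive,v1)
Op 4: gossip N3<->N2 -> N3.N0=(alive,v1) N3.N1=(alive,v0) N3.N2=(alive,v0) N3.N3=(alive,v0) | N2.N0=(alive,v1) N2.N1=(alive,v0) N2.N2=(alive,v0) N2.N3=(alive,v0)
Op 5: N3 marks N3=suspect -> (suspect,v1)
Op 6: N0 marks N0=suspect -> (suspect,v1)
Op 7: N3 marks N0=dead -> (dead,v2)
Op 8: N0 marks N0=dead -> (dead,v2)
Op 9: gossip N1<->N0 -> N1.N0=(dead,v2) N1.N1=(alive,v0) N1.N2=(alive,v0) N1.N3=(alive,v0) | N0.N0=(dead,v2) N0.N1=(alive,v0) N0.N2=(alive,v0) N0.N3=(alive,v0)
Op 10: N0 marks N2=suspect -> (suspect,v1)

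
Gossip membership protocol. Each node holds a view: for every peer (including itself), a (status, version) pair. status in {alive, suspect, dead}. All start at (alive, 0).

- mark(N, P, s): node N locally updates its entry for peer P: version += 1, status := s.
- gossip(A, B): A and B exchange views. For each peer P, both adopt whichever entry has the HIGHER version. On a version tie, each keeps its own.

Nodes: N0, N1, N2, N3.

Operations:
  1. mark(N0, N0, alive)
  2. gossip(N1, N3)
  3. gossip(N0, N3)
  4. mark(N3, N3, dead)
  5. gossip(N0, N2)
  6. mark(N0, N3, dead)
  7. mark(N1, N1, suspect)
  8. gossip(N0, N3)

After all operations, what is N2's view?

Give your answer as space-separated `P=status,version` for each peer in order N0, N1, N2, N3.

Answer: N0=alive,1 N1=alive,0 N2=alive,0 N3=alive,0

Derivation:
Op 1: N0 marks N0=alive -> (alive,v1)
Op 2: gossip N1<->N3 -> N1.N0=(alive,v0) N1.N1=(alive,v0) N1.N2=(alive,v0) N1.N3=(alive,v0) | N3.N0=(alive,v0) N3.N1=(alive,v0) N3.N2=(alive,v0) N3.N3=(alive,v0)
Op 3: gossip N0<->N3 -> N0.N0=(alive,v1) N0.N1=(alive,v0) N0.N2=(alive,v0) N0.N3=(alive,v0) | N3.N0=(alive,v1) N3.N1=(alive,v0) N3.N2=(alive,v0) N3.N3=(alive,v0)
Op 4: N3 marks N3=dead -> (dead,v1)
Op 5: gossip N0<->N2 -> N0.N0=(alive,v1) N0.N1=(alive,v0) N0.N2=(alive,v0) N0.N3=(alive,v0) | N2.N0=(alive,v1) N2.N1=(alive,v0) N2.N2=(alive,v0) N2.N3=(alive,v0)
Op 6: N0 marks N3=dead -> (dead,v1)
Op 7: N1 marks N1=suspect -> (suspect,v1)
Op 8: gossip N0<->N3 -> N0.N0=(alive,v1) N0.N1=(alive,v0) N0.N2=(alive,v0) N0.N3=(dead,v1) | N3.N0=(alive,v1) N3.N1=(alive,v0) N3.N2=(alive,v0) N3.N3=(dead,v1)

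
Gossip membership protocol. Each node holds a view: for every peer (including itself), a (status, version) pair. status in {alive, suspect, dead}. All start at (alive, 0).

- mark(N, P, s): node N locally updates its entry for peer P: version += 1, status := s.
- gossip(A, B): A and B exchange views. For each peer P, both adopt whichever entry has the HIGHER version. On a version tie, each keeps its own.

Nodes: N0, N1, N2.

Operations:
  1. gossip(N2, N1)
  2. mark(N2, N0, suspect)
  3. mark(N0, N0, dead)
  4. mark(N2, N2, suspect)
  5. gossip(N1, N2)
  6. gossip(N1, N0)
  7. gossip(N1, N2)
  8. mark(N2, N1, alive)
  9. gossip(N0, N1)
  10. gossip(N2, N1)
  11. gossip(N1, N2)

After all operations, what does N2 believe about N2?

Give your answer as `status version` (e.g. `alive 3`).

Op 1: gossip N2<->N1 -> N2.N0=(alive,v0) N2.N1=(alive,v0) N2.N2=(alive,v0) | N1.N0=(alive,v0) N1.N1=(alive,v0) N1.N2=(alive,v0)
Op 2: N2 marks N0=suspect -> (suspect,v1)
Op 3: N0 marks N0=dead -> (dead,v1)
Op 4: N2 marks N2=suspect -> (suspect,v1)
Op 5: gossip N1<->N2 -> N1.N0=(suspect,v1) N1.N1=(alive,v0) N1.N2=(suspect,v1) | N2.N0=(suspect,v1) N2.N1=(alive,v0) N2.N2=(suspect,v1)
Op 6: gossip N1<->N0 -> N1.N0=(suspect,v1) N1.N1=(alive,v0) N1.N2=(suspect,v1) | N0.N0=(dead,v1) N0.N1=(alive,v0) N0.N2=(suspect,v1)
Op 7: gossip N1<->N2 -> N1.N0=(suspect,v1) N1.N1=(alive,v0) N1.N2=(suspect,v1) | N2.N0=(suspect,v1) N2.N1=(alive,v0) N2.N2=(suspect,v1)
Op 8: N2 marks N1=alive -> (alive,v1)
Op 9: gossip N0<->N1 -> N0.N0=(dead,v1) N0.N1=(alive,v0) N0.N2=(suspect,v1) | N1.N0=(suspect,v1) N1.N1=(alive,v0) N1.N2=(suspect,v1)
Op 10: gossip N2<->N1 -> N2.N0=(suspect,v1) N2.N1=(alive,v1) N2.N2=(suspect,v1) | N1.N0=(suspect,v1) N1.N1=(alive,v1) N1.N2=(suspect,v1)
Op 11: gossip N1<->N2 -> N1.N0=(suspect,v1) N1.N1=(alive,v1) N1.N2=(suspect,v1) | N2.N0=(suspect,v1) N2.N1=(alive,v1) N2.N2=(suspect,v1)

Answer: suspect 1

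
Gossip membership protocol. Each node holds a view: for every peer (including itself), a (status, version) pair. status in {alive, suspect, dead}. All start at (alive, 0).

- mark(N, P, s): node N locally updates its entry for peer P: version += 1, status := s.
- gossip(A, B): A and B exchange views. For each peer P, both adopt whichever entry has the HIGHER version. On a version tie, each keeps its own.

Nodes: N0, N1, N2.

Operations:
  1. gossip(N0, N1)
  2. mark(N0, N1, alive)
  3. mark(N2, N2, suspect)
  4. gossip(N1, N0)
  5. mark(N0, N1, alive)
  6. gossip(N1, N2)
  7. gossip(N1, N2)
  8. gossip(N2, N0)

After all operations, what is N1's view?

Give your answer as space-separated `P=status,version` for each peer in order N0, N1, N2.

Op 1: gossip N0<->N1 -> N0.N0=(alive,v0) N0.N1=(alive,v0) N0.N2=(alive,v0) | N1.N0=(alive,v0) N1.N1=(alive,v0) N1.N2=(alive,v0)
Op 2: N0 marks N1=alive -> (alive,v1)
Op 3: N2 marks N2=suspect -> (suspect,v1)
Op 4: gossip N1<->N0 -> N1.N0=(alive,v0) N1.N1=(alive,v1) N1.N2=(alive,v0) | N0.N0=(alive,v0) N0.N1=(alive,v1) N0.N2=(alive,v0)
Op 5: N0 marks N1=alive -> (alive,v2)
Op 6: gossip N1<->N2 -> N1.N0=(alive,v0) N1.N1=(alive,v1) N1.N2=(suspect,v1) | N2.N0=(alive,v0) N2.N1=(alive,v1) N2.N2=(suspect,v1)
Op 7: gossip N1<->N2 -> N1.N0=(alive,v0) N1.N1=(alive,v1) N1.N2=(suspect,v1) | N2.N0=(alive,v0) N2.N1=(alive,v1) N2.N2=(suspect,v1)
Op 8: gossip N2<->N0 -> N2.N0=(alive,v0) N2.N1=(alive,v2) N2.N2=(suspect,v1) | N0.N0=(alive,v0) N0.N1=(alive,v2) N0.N2=(suspect,v1)

Answer: N0=alive,0 N1=alive,1 N2=suspect,1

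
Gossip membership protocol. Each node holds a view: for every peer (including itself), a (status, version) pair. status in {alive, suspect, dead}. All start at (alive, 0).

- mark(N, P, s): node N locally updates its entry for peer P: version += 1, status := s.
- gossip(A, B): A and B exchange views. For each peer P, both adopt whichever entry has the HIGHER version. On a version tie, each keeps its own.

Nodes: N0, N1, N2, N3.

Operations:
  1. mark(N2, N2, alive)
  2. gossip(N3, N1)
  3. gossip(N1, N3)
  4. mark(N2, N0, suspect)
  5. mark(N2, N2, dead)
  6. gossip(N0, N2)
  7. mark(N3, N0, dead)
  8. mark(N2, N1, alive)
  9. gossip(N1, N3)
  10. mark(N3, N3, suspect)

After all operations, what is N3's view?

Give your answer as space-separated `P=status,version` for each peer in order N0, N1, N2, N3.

Answer: N0=dead,1 N1=alive,0 N2=alive,0 N3=suspect,1

Derivation:
Op 1: N2 marks N2=alive -> (alive,v1)
Op 2: gossip N3<->N1 -> N3.N0=(alive,v0) N3.N1=(alive,v0) N3.N2=(alive,v0) N3.N3=(alive,v0) | N1.N0=(alive,v0) N1.N1=(alive,v0) N1.N2=(alive,v0) N1.N3=(alive,v0)
Op 3: gossip N1<->N3 -> N1.N0=(alive,v0) N1.N1=(alive,v0) N1.N2=(alive,v0) N1.N3=(alive,v0) | N3.N0=(alive,v0) N3.N1=(alive,v0) N3.N2=(alive,v0) N3.N3=(alive,v0)
Op 4: N2 marks N0=suspect -> (suspect,v1)
Op 5: N2 marks N2=dead -> (dead,v2)
Op 6: gossip N0<->N2 -> N0.N0=(suspect,v1) N0.N1=(alive,v0) N0.N2=(dead,v2) N0.N3=(alive,v0) | N2.N0=(suspect,v1) N2.N1=(alive,v0) N2.N2=(dead,v2) N2.N3=(alive,v0)
Op 7: N3 marks N0=dead -> (dead,v1)
Op 8: N2 marks N1=alive -> (alive,v1)
Op 9: gossip N1<->N3 -> N1.N0=(dead,v1) N1.N1=(alive,v0) N1.N2=(alive,v0) N1.N3=(alive,v0) | N3.N0=(dead,v1) N3.N1=(alive,v0) N3.N2=(alive,v0) N3.N3=(alive,v0)
Op 10: N3 marks N3=suspect -> (suspect,v1)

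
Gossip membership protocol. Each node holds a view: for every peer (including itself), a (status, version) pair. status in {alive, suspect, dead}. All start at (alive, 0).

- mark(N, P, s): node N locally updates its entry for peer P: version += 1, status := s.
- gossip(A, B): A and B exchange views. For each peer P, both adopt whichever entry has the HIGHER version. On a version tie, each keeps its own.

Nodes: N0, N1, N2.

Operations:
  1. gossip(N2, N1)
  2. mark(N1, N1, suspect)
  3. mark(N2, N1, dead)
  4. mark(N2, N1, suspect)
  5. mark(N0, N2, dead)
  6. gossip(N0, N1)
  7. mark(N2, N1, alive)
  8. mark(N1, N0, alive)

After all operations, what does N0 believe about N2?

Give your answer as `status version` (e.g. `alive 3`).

Answer: dead 1

Derivation:
Op 1: gossip N2<->N1 -> N2.N0=(alive,v0) N2.N1=(alive,v0) N2.N2=(alive,v0) | N1.N0=(alive,v0) N1.N1=(alive,v0) N1.N2=(alive,v0)
Op 2: N1 marks N1=suspect -> (suspect,v1)
Op 3: N2 marks N1=dead -> (dead,v1)
Op 4: N2 marks N1=suspect -> (suspect,v2)
Op 5: N0 marks N2=dead -> (dead,v1)
Op 6: gossip N0<->N1 -> N0.N0=(alive,v0) N0.N1=(suspect,v1) N0.N2=(dead,v1) | N1.N0=(alive,v0) N1.N1=(suspect,v1) N1.N2=(dead,v1)
Op 7: N2 marks N1=alive -> (alive,v3)
Op 8: N1 marks N0=alive -> (alive,v1)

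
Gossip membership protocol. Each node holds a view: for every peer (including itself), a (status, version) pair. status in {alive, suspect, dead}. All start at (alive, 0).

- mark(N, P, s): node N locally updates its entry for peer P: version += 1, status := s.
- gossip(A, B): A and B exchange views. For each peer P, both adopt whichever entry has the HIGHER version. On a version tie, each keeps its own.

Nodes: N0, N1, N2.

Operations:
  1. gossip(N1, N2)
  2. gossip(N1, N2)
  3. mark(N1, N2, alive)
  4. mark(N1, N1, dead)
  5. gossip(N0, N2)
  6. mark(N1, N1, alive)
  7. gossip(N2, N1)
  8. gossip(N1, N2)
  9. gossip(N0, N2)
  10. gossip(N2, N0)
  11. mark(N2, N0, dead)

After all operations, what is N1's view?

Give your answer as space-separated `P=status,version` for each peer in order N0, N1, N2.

Answer: N0=alive,0 N1=alive,2 N2=alive,1

Derivation:
Op 1: gossip N1<->N2 -> N1.N0=(alive,v0) N1.N1=(alive,v0) N1.N2=(alive,v0) | N2.N0=(alive,v0) N2.N1=(alive,v0) N2.N2=(alive,v0)
Op 2: gossip N1<->N2 -> N1.N0=(alive,v0) N1.N1=(alive,v0) N1.N2=(alive,v0) | N2.N0=(alive,v0) N2.N1=(alive,v0) N2.N2=(alive,v0)
Op 3: N1 marks N2=alive -> (alive,v1)
Op 4: N1 marks N1=dead -> (dead,v1)
Op 5: gossip N0<->N2 -> N0.N0=(alive,v0) N0.N1=(alive,v0) N0.N2=(alive,v0) | N2.N0=(alive,v0) N2.N1=(alive,v0) N2.N2=(alive,v0)
Op 6: N1 marks N1=alive -> (alive,v2)
Op 7: gossip N2<->N1 -> N2.N0=(alive,v0) N2.N1=(alive,v2) N2.N2=(alive,v1) | N1.N0=(alive,v0) N1.N1=(alive,v2) N1.N2=(alive,v1)
Op 8: gossip N1<->N2 -> N1.N0=(alive,v0) N1.N1=(alive,v2) N1.N2=(alive,v1) | N2.N0=(alive,v0) N2.N1=(alive,v2) N2.N2=(alive,v1)
Op 9: gossip N0<->N2 -> N0.N0=(alive,v0) N0.N1=(alive,v2) N0.N2=(alive,v1) | N2.N0=(alive,v0) N2.N1=(alive,v2) N2.N2=(alive,v1)
Op 10: gossip N2<->N0 -> N2.N0=(alive,v0) N2.N1=(alive,v2) N2.N2=(alive,v1) | N0.N0=(alive,v0) N0.N1=(alive,v2) N0.N2=(alive,v1)
Op 11: N2 marks N0=dead -> (dead,v1)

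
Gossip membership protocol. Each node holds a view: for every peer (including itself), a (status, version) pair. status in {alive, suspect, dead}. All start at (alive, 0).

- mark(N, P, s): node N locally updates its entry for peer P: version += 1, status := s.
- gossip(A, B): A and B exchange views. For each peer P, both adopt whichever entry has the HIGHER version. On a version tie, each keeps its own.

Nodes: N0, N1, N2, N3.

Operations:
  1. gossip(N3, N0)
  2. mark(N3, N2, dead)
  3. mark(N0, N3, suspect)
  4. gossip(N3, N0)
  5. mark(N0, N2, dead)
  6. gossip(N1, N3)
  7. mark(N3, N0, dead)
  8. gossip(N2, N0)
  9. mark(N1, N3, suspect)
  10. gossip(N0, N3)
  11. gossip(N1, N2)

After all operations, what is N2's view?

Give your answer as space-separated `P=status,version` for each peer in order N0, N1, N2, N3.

Answer: N0=alive,0 N1=alive,0 N2=dead,2 N3=suspect,2

Derivation:
Op 1: gossip N3<->N0 -> N3.N0=(alive,v0) N3.N1=(alive,v0) N3.N2=(alive,v0) N3.N3=(alive,v0) | N0.N0=(alive,v0) N0.N1=(alive,v0) N0.N2=(alive,v0) N0.N3=(alive,v0)
Op 2: N3 marks N2=dead -> (dead,v1)
Op 3: N0 marks N3=suspect -> (suspect,v1)
Op 4: gossip N3<->N0 -> N3.N0=(alive,v0) N3.N1=(alive,v0) N3.N2=(dead,v1) N3.N3=(suspect,v1) | N0.N0=(alive,v0) N0.N1=(alive,v0) N0.N2=(dead,v1) N0.N3=(suspect,v1)
Op 5: N0 marks N2=dead -> (dead,v2)
Op 6: gossip N1<->N3 -> N1.N0=(alive,v0) N1.N1=(alive,v0) N1.N2=(dead,v1) N1.N3=(suspect,v1) | N3.N0=(alive,v0) N3.N1=(alive,v0) N3.N2=(dead,v1) N3.N3=(suspect,v1)
Op 7: N3 marks N0=dead -> (dead,v1)
Op 8: gossip N2<->N0 -> N2.N0=(alive,v0) N2.N1=(alive,v0) N2.N2=(dead,v2) N2.N3=(suspect,v1) | N0.N0=(alive,v0) N0.N1=(alive,v0) N0.N2=(dead,v2) N0.N3=(suspect,v1)
Op 9: N1 marks N3=suspect -> (suspect,v2)
Op 10: gossip N0<->N3 -> N0.N0=(dead,v1) N0.N1=(alive,v0) N0.N2=(dead,v2) N0.N3=(suspect,v1) | N3.N0=(dead,v1) N3.N1=(alive,v0) N3.N2=(dead,v2) N3.N3=(suspect,v1)
Op 11: gossip N1<->N2 -> N1.N0=(alive,v0) N1.N1=(alive,v0) N1.N2=(dead,v2) N1.N3=(suspect,v2) | N2.N0=(alive,v0) N2.N1=(alive,v0) N2.N2=(dead,v2) N2.N3=(suspect,v2)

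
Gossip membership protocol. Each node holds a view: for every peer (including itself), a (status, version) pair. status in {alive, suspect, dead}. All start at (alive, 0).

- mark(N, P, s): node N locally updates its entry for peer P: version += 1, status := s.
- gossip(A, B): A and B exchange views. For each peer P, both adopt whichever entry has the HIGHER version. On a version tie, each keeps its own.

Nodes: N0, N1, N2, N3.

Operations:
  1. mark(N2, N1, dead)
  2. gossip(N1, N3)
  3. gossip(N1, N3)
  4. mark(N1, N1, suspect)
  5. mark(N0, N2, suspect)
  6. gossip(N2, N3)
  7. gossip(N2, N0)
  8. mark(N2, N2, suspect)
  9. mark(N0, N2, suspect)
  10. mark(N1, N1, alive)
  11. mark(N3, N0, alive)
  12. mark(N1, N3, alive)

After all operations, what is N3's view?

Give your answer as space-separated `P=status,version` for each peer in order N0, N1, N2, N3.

Answer: N0=alive,1 N1=dead,1 N2=alive,0 N3=alive,0

Derivation:
Op 1: N2 marks N1=dead -> (dead,v1)
Op 2: gossip N1<->N3 -> N1.N0=(alive,v0) N1.N1=(alive,v0) N1.N2=(alive,v0) N1.N3=(alive,v0) | N3.N0=(alive,v0) N3.N1=(alive,v0) N3.N2=(alive,v0) N3.N3=(alive,v0)
Op 3: gossip N1<->N3 -> N1.N0=(alive,v0) N1.N1=(alive,v0) N1.N2=(alive,v0) N1.N3=(alive,v0) | N3.N0=(alive,v0) N3.N1=(alive,v0) N3.N2=(alive,v0) N3.N3=(alive,v0)
Op 4: N1 marks N1=suspect -> (suspect,v1)
Op 5: N0 marks N2=suspect -> (suspect,v1)
Op 6: gossip N2<->N3 -> N2.N0=(alive,v0) N2.N1=(dead,v1) N2.N2=(alive,v0) N2.N3=(alive,v0) | N3.N0=(alive,v0) N3.N1=(dead,v1) N3.N2=(alive,v0) N3.N3=(alive,v0)
Op 7: gossip N2<->N0 -> N2.N0=(alive,v0) N2.N1=(dead,v1) N2.N2=(suspect,v1) N2.N3=(alive,v0) | N0.N0=(alive,v0) N0.N1=(dead,v1) N0.N2=(suspect,v1) N0.N3=(alive,v0)
Op 8: N2 marks N2=suspect -> (suspect,v2)
Op 9: N0 marks N2=suspect -> (suspect,v2)
Op 10: N1 marks N1=alive -> (alive,v2)
Op 11: N3 marks N0=alive -> (alive,v1)
Op 12: N1 marks N3=alive -> (alive,v1)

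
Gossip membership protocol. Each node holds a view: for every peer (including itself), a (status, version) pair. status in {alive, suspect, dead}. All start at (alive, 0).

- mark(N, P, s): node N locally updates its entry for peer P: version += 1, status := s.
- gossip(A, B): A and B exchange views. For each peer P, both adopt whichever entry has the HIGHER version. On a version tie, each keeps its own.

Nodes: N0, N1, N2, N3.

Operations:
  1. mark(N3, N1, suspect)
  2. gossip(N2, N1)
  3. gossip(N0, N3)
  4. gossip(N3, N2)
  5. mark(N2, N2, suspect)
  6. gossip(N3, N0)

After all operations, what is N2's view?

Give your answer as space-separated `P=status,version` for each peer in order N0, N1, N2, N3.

Op 1: N3 marks N1=suspect -> (suspect,v1)
Op 2: gossip N2<->N1 -> N2.N0=(alive,v0) N2.N1=(alive,v0) N2.N2=(alive,v0) N2.N3=(alive,v0) | N1.N0=(alive,v0) N1.N1=(alive,v0) N1.N2=(alive,v0) N1.N3=(alive,v0)
Op 3: gossip N0<->N3 -> N0.N0=(alive,v0) N0.N1=(suspect,v1) N0.N2=(alive,v0) N0.N3=(alive,v0) | N3.N0=(alive,v0) N3.N1=(suspect,v1) N3.N2=(alive,v0) N3.N3=(alive,v0)
Op 4: gossip N3<->N2 -> N3.N0=(alive,v0) N3.N1=(suspect,v1) N3.N2=(alive,v0) N3.N3=(alive,v0) | N2.N0=(alive,v0) N2.N1=(suspect,v1) N2.N2=(alive,v0) N2.N3=(alive,v0)
Op 5: N2 marks N2=suspect -> (suspect,v1)
Op 6: gossip N3<->N0 -> N3.N0=(alive,v0) N3.N1=(suspect,v1) N3.N2=(alive,v0) N3.N3=(alive,v0) | N0.N0=(alive,v0) N0.N1=(suspect,v1) N0.N2=(alive,v0) N0.N3=(alive,v0)

Answer: N0=alive,0 N1=suspect,1 N2=suspect,1 N3=alive,0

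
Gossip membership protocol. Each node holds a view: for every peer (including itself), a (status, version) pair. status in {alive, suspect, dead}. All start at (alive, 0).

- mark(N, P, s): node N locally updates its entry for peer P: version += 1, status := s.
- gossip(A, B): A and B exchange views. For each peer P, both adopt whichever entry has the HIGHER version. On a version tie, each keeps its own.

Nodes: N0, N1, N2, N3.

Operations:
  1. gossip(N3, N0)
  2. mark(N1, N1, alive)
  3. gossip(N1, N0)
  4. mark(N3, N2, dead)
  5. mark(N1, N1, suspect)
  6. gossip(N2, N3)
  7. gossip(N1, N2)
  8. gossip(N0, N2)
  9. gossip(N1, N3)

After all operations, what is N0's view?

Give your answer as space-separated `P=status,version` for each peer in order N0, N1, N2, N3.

Op 1: gossip N3<->N0 -> N3.N0=(alive,v0) N3.N1=(alive,v0) N3.N2=(alive,v0) N3.N3=(alive,v0) | N0.N0=(alive,v0) N0.N1=(alive,v0) N0.N2=(alive,v0) N0.N3=(alive,v0)
Op 2: N1 marks N1=alive -> (alive,v1)
Op 3: gossip N1<->N0 -> N1.N0=(alive,v0) N1.N1=(alive,v1) N1.N2=(alive,v0) N1.N3=(alive,v0) | N0.N0=(alive,v0) N0.N1=(alive,v1) N0.N2=(alive,v0) N0.N3=(alive,v0)
Op 4: N3 marks N2=dead -> (dead,v1)
Op 5: N1 marks N1=suspect -> (suspect,v2)
Op 6: gossip N2<->N3 -> N2.N0=(alive,v0) N2.N1=(alive,v0) N2.N2=(dead,v1) N2.N3=(alive,v0) | N3.N0=(alive,v0) N3.N1=(alive,v0) N3.N2=(dead,v1) N3.N3=(alive,v0)
Op 7: gossip N1<->N2 -> N1.N0=(alive,v0) N1.N1=(suspect,v2) N1.N2=(dead,v1) N1.N3=(alive,v0) | N2.N0=(alive,v0) N2.N1=(suspect,v2) N2.N2=(dead,v1) N2.N3=(alive,v0)
Op 8: gossip N0<->N2 -> N0.N0=(alive,v0) N0.N1=(suspect,v2) N0.N2=(dead,v1) N0.N3=(alive,v0) | N2.N0=(alive,v0) N2.N1=(suspect,v2) N2.N2=(dead,v1) N2.N3=(alive,v0)
Op 9: gossip N1<->N3 -> N1.N0=(alive,v0) N1.N1=(suspect,v2) N1.N2=(dead,v1) N1.N3=(alive,v0) | N3.N0=(alive,v0) N3.N1=(suspect,v2) N3.N2=(dead,v1) N3.N3=(alive,v0)

Answer: N0=alive,0 N1=suspect,2 N2=dead,1 N3=alive,0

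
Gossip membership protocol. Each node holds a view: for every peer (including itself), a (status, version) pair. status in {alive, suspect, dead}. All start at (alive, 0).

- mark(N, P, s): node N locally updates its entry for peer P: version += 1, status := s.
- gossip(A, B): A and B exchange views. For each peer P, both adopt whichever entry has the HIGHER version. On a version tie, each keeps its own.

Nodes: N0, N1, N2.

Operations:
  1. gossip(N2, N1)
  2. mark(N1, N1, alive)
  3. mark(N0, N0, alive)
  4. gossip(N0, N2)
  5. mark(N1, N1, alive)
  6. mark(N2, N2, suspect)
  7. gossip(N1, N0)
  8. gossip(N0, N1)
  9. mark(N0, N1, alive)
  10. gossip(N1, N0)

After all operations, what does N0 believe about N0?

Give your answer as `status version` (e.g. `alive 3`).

Answer: alive 1

Derivation:
Op 1: gossip N2<->N1 -> N2.N0=(alive,v0) N2.N1=(alive,v0) N2.N2=(alive,v0) | N1.N0=(alive,v0) N1.N1=(alive,v0) N1.N2=(alive,v0)
Op 2: N1 marks N1=alive -> (alive,v1)
Op 3: N0 marks N0=alive -> (alive,v1)
Op 4: gossip N0<->N2 -> N0.N0=(alive,v1) N0.N1=(alive,v0) N0.N2=(alive,v0) | N2.N0=(alive,v1) N2.N1=(alive,v0) N2.N2=(alive,v0)
Op 5: N1 marks N1=alive -> (alive,v2)
Op 6: N2 marks N2=suspect -> (suspect,v1)
Op 7: gossip N1<->N0 -> N1.N0=(alive,v1) N1.N1=(alive,v2) N1.N2=(alive,v0) | N0.N0=(alive,v1) N0.N1=(alive,v2) N0.N2=(alive,v0)
Op 8: gossip N0<->N1 -> N0.N0=(alive,v1) N0.N1=(alive,v2) N0.N2=(alive,v0) | N1.N0=(alive,v1) N1.N1=(alive,v2) N1.N2=(alive,v0)
Op 9: N0 marks N1=alive -> (alive,v3)
Op 10: gossip N1<->N0 -> N1.N0=(alive,v1) N1.N1=(alive,v3) N1.N2=(alive,v0) | N0.N0=(alive,v1) N0.N1=(alive,v3) N0.N2=(alive,v0)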